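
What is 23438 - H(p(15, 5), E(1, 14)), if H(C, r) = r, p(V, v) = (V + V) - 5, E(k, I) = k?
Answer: 23437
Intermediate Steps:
p(V, v) = -5 + 2*V (p(V, v) = 2*V - 5 = -5 + 2*V)
23438 - H(p(15, 5), E(1, 14)) = 23438 - 1*1 = 23438 - 1 = 23437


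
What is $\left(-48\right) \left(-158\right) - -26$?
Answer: $7610$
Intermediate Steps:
$\left(-48\right) \left(-158\right) - -26 = 7584 + \left(-16 + 42\right) = 7584 + 26 = 7610$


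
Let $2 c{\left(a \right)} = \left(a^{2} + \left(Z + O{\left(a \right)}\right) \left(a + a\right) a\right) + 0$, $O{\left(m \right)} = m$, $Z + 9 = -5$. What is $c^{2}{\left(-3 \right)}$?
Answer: $\frac{88209}{4} \approx 22052.0$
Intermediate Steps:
$Z = -14$ ($Z = -9 - 5 = -14$)
$c{\left(a \right)} = \frac{a^{2}}{2} + a^{2} \left(-14 + a\right)$ ($c{\left(a \right)} = \frac{\left(a^{2} + \left(-14 + a\right) \left(a + a\right) a\right) + 0}{2} = \frac{\left(a^{2} + \left(-14 + a\right) 2 a a\right) + 0}{2} = \frac{\left(a^{2} + 2 a \left(-14 + a\right) a\right) + 0}{2} = \frac{\left(a^{2} + 2 a^{2} \left(-14 + a\right)\right) + 0}{2} = \frac{a^{2} + 2 a^{2} \left(-14 + a\right)}{2} = \frac{a^{2}}{2} + a^{2} \left(-14 + a\right)$)
$c^{2}{\left(-3 \right)} = \left(\left(-3\right)^{2} \left(- \frac{27}{2} - 3\right)\right)^{2} = \left(9 \left(- \frac{33}{2}\right)\right)^{2} = \left(- \frac{297}{2}\right)^{2} = \frac{88209}{4}$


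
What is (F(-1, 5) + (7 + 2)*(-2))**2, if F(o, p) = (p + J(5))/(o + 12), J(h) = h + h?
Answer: 33489/121 ≈ 276.77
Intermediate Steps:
J(h) = 2*h
F(o, p) = (10 + p)/(12 + o) (F(o, p) = (p + 2*5)/(o + 12) = (p + 10)/(12 + o) = (10 + p)/(12 + o))
(F(-1, 5) + (7 + 2)*(-2))**2 = ((10 + 5)/(12 - 1) + (7 + 2)*(-2))**2 = (15/11 + 9*(-2))**2 = ((1/11)*15 - 18)**2 = (15/11 - 18)**2 = (-183/11)**2 = 33489/121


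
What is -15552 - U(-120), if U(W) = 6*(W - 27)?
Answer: -14670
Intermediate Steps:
U(W) = -162 + 6*W (U(W) = 6*(-27 + W) = -162 + 6*W)
-15552 - U(-120) = -15552 - (-162 + 6*(-120)) = -15552 - (-162 - 720) = -15552 - 1*(-882) = -15552 + 882 = -14670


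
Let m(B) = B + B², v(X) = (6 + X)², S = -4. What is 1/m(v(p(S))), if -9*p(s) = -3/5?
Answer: 50625/70438186 ≈ 0.00071872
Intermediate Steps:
p(s) = 1/15 (p(s) = -(-1)/(3*5) = -⅑*(-⅗) = 1/15)
1/m(v(p(S))) = 1/((6 + 1/15)²*(1 + (6 + 1/15)²)) = 1/((91/15)²*(1 + (91/15)²)) = 1/(8281*(1 + 8281/225)/225) = 1/((8281/225)*(8506/225)) = 1/(70438186/50625) = 50625/70438186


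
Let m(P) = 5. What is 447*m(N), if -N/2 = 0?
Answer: 2235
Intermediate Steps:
N = 0 (N = -2*0 = 0)
447*m(N) = 447*5 = 2235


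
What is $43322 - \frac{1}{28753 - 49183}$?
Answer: $\frac{885068461}{20430} \approx 43322.0$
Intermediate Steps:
$43322 - \frac{1}{28753 - 49183} = 43322 - \frac{1}{-20430} = 43322 - - \frac{1}{20430} = 43322 + \frac{1}{20430} = \frac{885068461}{20430}$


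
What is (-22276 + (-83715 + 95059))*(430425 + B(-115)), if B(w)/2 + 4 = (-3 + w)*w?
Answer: -5002013124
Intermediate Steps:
B(w) = -8 + 2*w*(-3 + w) (B(w) = -8 + 2*((-3 + w)*w) = -8 + 2*(w*(-3 + w)) = -8 + 2*w*(-3 + w))
(-22276 + (-83715 + 95059))*(430425 + B(-115)) = (-22276 + (-83715 + 95059))*(430425 + (-8 - 6*(-115) + 2*(-115)**2)) = (-22276 + 11344)*(430425 + (-8 + 690 + 2*13225)) = -10932*(430425 + (-8 + 690 + 26450)) = -10932*(430425 + 27132) = -10932*457557 = -5002013124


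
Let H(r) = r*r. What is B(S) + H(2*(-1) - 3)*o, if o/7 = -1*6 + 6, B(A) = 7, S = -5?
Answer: 7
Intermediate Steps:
o = 0 (o = 7*(-1*6 + 6) = 7*(-6 + 6) = 7*0 = 0)
H(r) = r**2
B(S) + H(2*(-1) - 3)*o = 7 + (2*(-1) - 3)**2*0 = 7 + (-2 - 3)**2*0 = 7 + (-5)**2*0 = 7 + 25*0 = 7 + 0 = 7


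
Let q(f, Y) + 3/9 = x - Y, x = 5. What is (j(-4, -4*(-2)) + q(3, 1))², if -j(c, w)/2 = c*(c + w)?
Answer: 11449/9 ≈ 1272.1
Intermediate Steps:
q(f, Y) = 14/3 - Y (q(f, Y) = -⅓ + (5 - Y) = 14/3 - Y)
j(c, w) = -2*c*(c + w)
(j(-4, -4*(-2)) + q(3, 1))² = (-2*(-4)*(-4 - 4*(-2)) + (14/3 - 1*1))² = (-2*(-4)*(-4 + 8) + (14/3 - 1))² = (-2*(-4)*4 + 11/3)² = (32 + 11/3)² = (107/3)² = 11449/9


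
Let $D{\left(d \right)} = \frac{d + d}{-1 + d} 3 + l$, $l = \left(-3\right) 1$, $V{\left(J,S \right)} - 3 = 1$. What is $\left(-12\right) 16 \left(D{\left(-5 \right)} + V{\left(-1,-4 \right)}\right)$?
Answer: $-1152$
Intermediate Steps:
$V{\left(J,S \right)} = 4$ ($V{\left(J,S \right)} = 3 + 1 = 4$)
$l = -3$
$D{\left(d \right)} = -3 + \frac{6 d}{-1 + d}$ ($D{\left(d \right)} = \frac{d + d}{-1 + d} 3 - 3 = \frac{2 d}{-1 + d} 3 - 3 = \frac{6 d}{-1 + d} - 3 = -3 + \frac{6 d}{-1 + d}$)
$\left(-12\right) 16 \left(D{\left(-5 \right)} + V{\left(-1,-4 \right)}\right) = \left(-12\right) 16 \left(\frac{3 \left(1 - 5\right)}{-1 - 5} + 4\right) = - 192 \left(3 \frac{1}{-6} \left(-4\right) + 4\right) = - 192 \left(3 \left(- \frac{1}{6}\right) \left(-4\right) + 4\right) = - 192 \left(2 + 4\right) = \left(-192\right) 6 = -1152$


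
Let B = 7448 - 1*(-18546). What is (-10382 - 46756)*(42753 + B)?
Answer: -3928066086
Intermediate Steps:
B = 25994 (B = 7448 + 18546 = 25994)
(-10382 - 46756)*(42753 + B) = (-10382 - 46756)*(42753 + 25994) = -57138*68747 = -3928066086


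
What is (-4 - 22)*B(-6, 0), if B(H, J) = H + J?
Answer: 156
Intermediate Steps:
(-4 - 22)*B(-6, 0) = (-4 - 22)*(-6 + 0) = -26*(-6) = 156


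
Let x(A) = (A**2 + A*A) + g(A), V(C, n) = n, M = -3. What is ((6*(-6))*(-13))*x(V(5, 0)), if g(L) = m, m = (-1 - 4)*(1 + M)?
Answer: 4680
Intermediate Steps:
m = 10 (m = (-1 - 4)*(1 - 3) = -5*(-2) = 10)
g(L) = 10
x(A) = 10 + 2*A**2 (x(A) = (A**2 + A*A) + 10 = (A**2 + A**2) + 10 = 2*A**2 + 10 = 10 + 2*A**2)
((6*(-6))*(-13))*x(V(5, 0)) = ((6*(-6))*(-13))*(10 + 2*0**2) = (-36*(-13))*(10 + 2*0) = 468*(10 + 0) = 468*10 = 4680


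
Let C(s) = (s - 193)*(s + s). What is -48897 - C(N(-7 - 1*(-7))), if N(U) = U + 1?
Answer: -48513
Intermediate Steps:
N(U) = 1 + U
C(s) = 2*s*(-193 + s) (C(s) = (-193 + s)*(2*s) = 2*s*(-193 + s))
-48897 - C(N(-7 - 1*(-7))) = -48897 - 2*(1 + (-7 - 1*(-7)))*(-193 + (1 + (-7 - 1*(-7)))) = -48897 - 2*(1 + (-7 + 7))*(-193 + (1 + (-7 + 7))) = -48897 - 2*(1 + 0)*(-193 + (1 + 0)) = -48897 - 2*(-193 + 1) = -48897 - 2*(-192) = -48897 - 1*(-384) = -48897 + 384 = -48513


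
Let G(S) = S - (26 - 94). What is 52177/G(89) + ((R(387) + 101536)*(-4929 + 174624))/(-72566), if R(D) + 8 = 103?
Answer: -2703878513383/11392862 ≈ -2.3733e+5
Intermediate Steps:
G(S) = 68 + S (G(S) = S - 1*(-68) = S + 68 = 68 + S)
R(D) = 95 (R(D) = -8 + 103 = 95)
52177/G(89) + ((R(387) + 101536)*(-4929 + 174624))/(-72566) = 52177/(68 + 89) + ((95 + 101536)*(-4929 + 174624))/(-72566) = 52177/157 + (101631*169695)*(-1/72566) = 52177*(1/157) + 17246272545*(-1/72566) = 52177/157 - 17246272545/72566 = -2703878513383/11392862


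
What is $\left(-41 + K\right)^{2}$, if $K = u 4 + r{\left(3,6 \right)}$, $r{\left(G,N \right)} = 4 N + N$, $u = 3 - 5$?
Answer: $361$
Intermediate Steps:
$u = -2$ ($u = 3 - 5 = -2$)
$r{\left(G,N \right)} = 5 N$
$K = 22$ ($K = \left(-2\right) 4 + 5 \cdot 6 = -8 + 30 = 22$)
$\left(-41 + K\right)^{2} = \left(-41 + 22\right)^{2} = \left(-19\right)^{2} = 361$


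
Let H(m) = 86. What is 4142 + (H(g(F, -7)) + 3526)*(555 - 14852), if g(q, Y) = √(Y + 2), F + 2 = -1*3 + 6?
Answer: -51636622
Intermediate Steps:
F = 1 (F = -2 + (-1*3 + 6) = -2 + (-3 + 6) = -2 + 3 = 1)
g(q, Y) = √(2 + Y)
4142 + (H(g(F, -7)) + 3526)*(555 - 14852) = 4142 + (86 + 3526)*(555 - 14852) = 4142 + 3612*(-14297) = 4142 - 51640764 = -51636622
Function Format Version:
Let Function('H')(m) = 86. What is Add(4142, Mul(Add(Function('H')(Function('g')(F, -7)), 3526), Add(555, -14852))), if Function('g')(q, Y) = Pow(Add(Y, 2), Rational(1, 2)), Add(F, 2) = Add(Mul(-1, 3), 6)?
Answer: -51636622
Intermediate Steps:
F = 1 (F = Add(-2, Add(Mul(-1, 3), 6)) = Add(-2, Add(-3, 6)) = Add(-2, 3) = 1)
Function('g')(q, Y) = Pow(Add(2, Y), Rational(1, 2))
Add(4142, Mul(Add(Function('H')(Function('g')(F, -7)), 3526), Add(555, -14852))) = Add(4142, Mul(Add(86, 3526), Add(555, -14852))) = Add(4142, Mul(3612, -14297)) = Add(4142, -51640764) = -51636622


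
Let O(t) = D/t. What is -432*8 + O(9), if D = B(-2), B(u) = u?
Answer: -31106/9 ≈ -3456.2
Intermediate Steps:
D = -2
O(t) = -2/t
-432*8 + O(9) = -432*8 - 2/9 = -48*72 - 2*⅑ = -3456 - 2/9 = -31106/9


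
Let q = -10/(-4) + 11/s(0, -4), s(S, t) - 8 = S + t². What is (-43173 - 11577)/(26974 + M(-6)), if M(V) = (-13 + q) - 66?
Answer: -1314000/645551 ≈ -2.0355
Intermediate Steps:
s(S, t) = 8 + S + t² (s(S, t) = 8 + (S + t²) = 8 + S + t²)
q = 71/24 (q = -10/(-4) + 11/(8 + 0 + (-4)²) = -10*(-¼) + 11/(8 + 0 + 16) = 5/2 + 11/24 = 71/24 ≈ 2.9583)
M(V) = -1825/24 (M(V) = (-13 + 71/24) - 66 = -241/24 - 66 = -1825/24)
(-43173 - 11577)/(26974 + M(-6)) = (-43173 - 11577)/(26974 - 1825/24) = -54750/645551/24 = -54750*24/645551 = -1314000/645551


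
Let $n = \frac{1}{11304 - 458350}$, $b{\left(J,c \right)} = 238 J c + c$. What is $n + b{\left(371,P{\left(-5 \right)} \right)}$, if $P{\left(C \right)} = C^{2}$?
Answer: $\frac{986842868849}{447046} \approx 2.2075 \cdot 10^{6}$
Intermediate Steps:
$b{\left(J,c \right)} = c + 238 J c$ ($b{\left(J,c \right)} = 238 J c + c = c + 238 J c$)
$n = - \frac{1}{447046}$ ($n = \frac{1}{-447046} = - \frac{1}{447046} \approx -2.2369 \cdot 10^{-6}$)
$n + b{\left(371,P{\left(-5 \right)} \right)} = - \frac{1}{447046} + \left(-5\right)^{2} \left(1 + 238 \cdot 371\right) = - \frac{1}{447046} + 25 \left(1 + 88298\right) = - \frac{1}{447046} + 25 \cdot 88299 = - \frac{1}{447046} + 2207475 = \frac{986842868849}{447046}$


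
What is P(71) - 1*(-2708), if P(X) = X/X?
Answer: 2709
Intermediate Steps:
P(X) = 1
P(71) - 1*(-2708) = 1 - 1*(-2708) = 1 + 2708 = 2709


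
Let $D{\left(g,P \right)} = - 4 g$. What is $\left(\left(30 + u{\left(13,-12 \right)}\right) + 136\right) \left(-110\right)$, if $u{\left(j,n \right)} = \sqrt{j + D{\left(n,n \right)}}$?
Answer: $-18260 - 110 \sqrt{61} \approx -19119.0$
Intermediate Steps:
$u{\left(j,n \right)} = \sqrt{j - 4 n}$
$\left(\left(30 + u{\left(13,-12 \right)}\right) + 136\right) \left(-110\right) = \left(\left(30 + \sqrt{13 - -48}\right) + 136\right) \left(-110\right) = \left(\left(30 + \sqrt{13 + 48}\right) + 136\right) \left(-110\right) = \left(\left(30 + \sqrt{61}\right) + 136\right) \left(-110\right) = \left(166 + \sqrt{61}\right) \left(-110\right) = -18260 - 110 \sqrt{61}$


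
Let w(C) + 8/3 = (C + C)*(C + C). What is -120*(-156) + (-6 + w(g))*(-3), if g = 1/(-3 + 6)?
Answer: 56234/3 ≈ 18745.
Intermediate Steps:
g = 1/3 ≈ 0.33333
w(C) = -8/3 + 4*C**2 (w(C) = -8/3 + (C + C)*(C + C) = -8/3 + (2*C)*(2*C) = -8/3 + 4*C**2)
-120*(-156) + (-6 + w(g))*(-3) = -120*(-156) + (-6 + (-8/3 + 4*(1/3)**2))*(-3) = 18720 + (-6 + (-8/3 + 4*(1/9)))*(-3) = 18720 + (-6 + (-8/3 + 4/9))*(-3) = 18720 + (-6 - 20/9)*(-3) = 18720 - 74/9*(-3) = 18720 + 74/3 = 56234/3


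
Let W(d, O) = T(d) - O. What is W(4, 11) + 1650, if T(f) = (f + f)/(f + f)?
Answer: 1640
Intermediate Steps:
T(f) = 1 (T(f) = (2*f)/((2*f)) = (2*f)*(1/(2*f)) = 1)
W(d, O) = 1 - O
W(4, 11) + 1650 = (1 - 1*11) + 1650 = (1 - 11) + 1650 = -10 + 1650 = 1640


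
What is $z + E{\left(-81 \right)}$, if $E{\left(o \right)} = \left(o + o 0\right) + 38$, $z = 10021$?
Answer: $9978$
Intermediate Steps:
$E{\left(o \right)} = 38 + o$ ($E{\left(o \right)} = \left(o + 0\right) + 38 = o + 38 = 38 + o$)
$z + E{\left(-81 \right)} = 10021 + \left(38 - 81\right) = 10021 - 43 = 9978$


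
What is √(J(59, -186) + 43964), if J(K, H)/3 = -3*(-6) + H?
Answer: 2*√10865 ≈ 208.47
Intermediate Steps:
J(K, H) = 54 + 3*H (J(K, H) = 3*(-3*(-6) + H) = 3*(18 + H) = 54 + 3*H)
√(J(59, -186) + 43964) = √((54 + 3*(-186)) + 43964) = √((54 - 558) + 43964) = √(-504 + 43964) = √43460 = 2*√10865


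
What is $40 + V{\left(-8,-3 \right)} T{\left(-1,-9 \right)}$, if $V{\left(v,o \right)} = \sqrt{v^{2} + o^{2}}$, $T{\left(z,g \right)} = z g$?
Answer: $40 + 9 \sqrt{73} \approx 116.9$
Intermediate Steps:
$T{\left(z,g \right)} = g z$
$V{\left(v,o \right)} = \sqrt{o^{2} + v^{2}}$
$40 + V{\left(-8,-3 \right)} T{\left(-1,-9 \right)} = 40 + \sqrt{\left(-3\right)^{2} + \left(-8\right)^{2}} \left(\left(-9\right) \left(-1\right)\right) = 40 + \sqrt{9 + 64} \cdot 9 = 40 + \sqrt{73} \cdot 9 = 40 + 9 \sqrt{73}$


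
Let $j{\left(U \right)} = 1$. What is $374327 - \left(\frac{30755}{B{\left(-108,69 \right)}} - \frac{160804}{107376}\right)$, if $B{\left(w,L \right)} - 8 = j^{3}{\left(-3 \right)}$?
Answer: $\frac{29870226827}{80532} \approx 3.7091 \cdot 10^{5}$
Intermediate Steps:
$B{\left(w,L \right)} = 9$ ($B{\left(w,L \right)} = 8 + 1^{3} = 8 + 1 = 9$)
$374327 - \left(\frac{30755}{B{\left(-108,69 \right)}} - \frac{160804}{107376}\right) = 374327 - \left(\frac{30755}{9} - \frac{160804}{107376}\right) = 374327 - \left(30755 \cdot \frac{1}{9} - \frac{40201}{26844}\right) = 374327 - \left(\frac{30755}{9} - \frac{40201}{26844}\right) = 374327 - \frac{275075137}{80532} = \frac{29870226827}{80532}$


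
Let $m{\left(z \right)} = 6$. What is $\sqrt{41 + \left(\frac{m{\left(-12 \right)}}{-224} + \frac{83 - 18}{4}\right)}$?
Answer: $\frac{\sqrt{44863}}{28} \approx 7.5646$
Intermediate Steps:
$\sqrt{41 + \left(\frac{m{\left(-12 \right)}}{-224} + \frac{83 - 18}{4}\right)} = \sqrt{41 + \left(\frac{6}{-224} + \frac{83 - 18}{4}\right)} = \sqrt{41 + \left(6 \left(- \frac{1}{224}\right) + \left(83 - 18\right) \frac{1}{4}\right)} = \sqrt{41 + \left(- \frac{3}{112} + 65 \cdot \frac{1}{4}\right)} = \sqrt{41 + \left(- \frac{3}{112} + \frac{65}{4}\right)} = \sqrt{41 + \frac{1817}{112}} = \sqrt{\frac{6409}{112}} = \frac{\sqrt{44863}}{28}$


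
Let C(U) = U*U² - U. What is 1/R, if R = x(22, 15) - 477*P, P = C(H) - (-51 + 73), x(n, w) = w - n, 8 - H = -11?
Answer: -1/3252193 ≈ -3.0748e-7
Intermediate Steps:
H = 19 (H = 8 - 1*(-11) = 8 + 11 = 19)
C(U) = U³ - U
P = 6818 (P = (19³ - 1*19) - (-51 + 73) = (6859 - 19) - 1*22 = 6840 - 22 = 6818)
R = -3252193 (R = (15 - 1*22) - 477*6818 = (15 - 22) - 3252186 = -7 - 3252186 = -3252193)
1/R = 1/(-3252193) = -1/3252193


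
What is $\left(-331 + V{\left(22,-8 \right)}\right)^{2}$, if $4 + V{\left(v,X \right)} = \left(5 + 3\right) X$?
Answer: $159201$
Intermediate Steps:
$V{\left(v,X \right)} = -4 + 8 X$ ($V{\left(v,X \right)} = -4 + \left(5 + 3\right) X = -4 + 8 X$)
$\left(-331 + V{\left(22,-8 \right)}\right)^{2} = \left(-331 + \left(-4 + 8 \left(-8\right)\right)\right)^{2} = \left(-331 - 68\right)^{2} = \left(-399\right)^{2} = 159201$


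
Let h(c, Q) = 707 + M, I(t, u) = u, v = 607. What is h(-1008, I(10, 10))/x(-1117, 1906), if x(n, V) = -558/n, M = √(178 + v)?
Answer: 789719/558 + 1117*√785/558 ≈ 1471.4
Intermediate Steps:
M = √785 (M = √(178 + 607) = √785 ≈ 28.018)
h(c, Q) = 707 + √785
h(-1008, I(10, 10))/x(-1117, 1906) = (707 + √785)/((-558/(-1117))) = (707 + √785)/((-558*(-1/1117))) = (707 + √785)/(558/1117) = (707 + √785)*(1117/558) = 789719/558 + 1117*√785/558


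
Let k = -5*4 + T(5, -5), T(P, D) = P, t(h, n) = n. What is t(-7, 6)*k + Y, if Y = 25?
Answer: -65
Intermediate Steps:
k = -15 (k = -5*4 + 5 = -20 + 5 = -15)
t(-7, 6)*k + Y = 6*(-15) + 25 = -90 + 25 = -65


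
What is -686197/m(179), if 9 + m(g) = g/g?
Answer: 686197/8 ≈ 85775.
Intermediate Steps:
m(g) = -8 (m(g) = -9 + g/g = -9 + 1 = -8)
-686197/m(179) = -686197/(-8) = -686197*(-1/8) = 686197/8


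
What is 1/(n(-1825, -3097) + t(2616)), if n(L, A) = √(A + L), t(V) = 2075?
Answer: 2075/4310547 - I*√4922/4310547 ≈ 0.00048138 - 1.6276e-5*I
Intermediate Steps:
1/(n(-1825, -3097) + t(2616)) = 1/(√(-3097 - 1825) + 2075) = 1/(√(-4922) + 2075) = 1/(I*√4922 + 2075) = 1/(2075 + I*√4922)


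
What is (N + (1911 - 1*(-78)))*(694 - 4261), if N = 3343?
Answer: -19019244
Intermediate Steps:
(N + (1911 - 1*(-78)))*(694 - 4261) = (3343 + (1911 - 1*(-78)))*(694 - 4261) = (3343 + (1911 + 78))*(-3567) = (3343 + 1989)*(-3567) = 5332*(-3567) = -19019244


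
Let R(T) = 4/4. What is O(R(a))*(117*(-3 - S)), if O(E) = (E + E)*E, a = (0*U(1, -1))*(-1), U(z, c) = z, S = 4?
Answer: -1638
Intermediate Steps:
a = 0 (a = (0*1)*(-1) = 0*(-1) = 0)
R(T) = 1 (R(T) = 4*(1/4) = 1)
O(E) = 2*E**2 (O(E) = (2*E)*E = 2*E**2)
O(R(a))*(117*(-3 - S)) = (2*1**2)*(117*(-3 - 1*4)) = (2*1)*(117*(-3 - 4)) = 2*(117*(-7)) = 2*(-819) = -1638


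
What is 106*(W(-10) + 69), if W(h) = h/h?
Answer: 7420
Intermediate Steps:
W(h) = 1
106*(W(-10) + 69) = 106*(1 + 69) = 106*70 = 7420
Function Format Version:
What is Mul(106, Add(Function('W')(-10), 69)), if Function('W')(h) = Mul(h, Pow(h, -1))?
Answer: 7420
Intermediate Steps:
Function('W')(h) = 1
Mul(106, Add(Function('W')(-10), 69)) = Mul(106, Add(1, 69)) = Mul(106, 70) = 7420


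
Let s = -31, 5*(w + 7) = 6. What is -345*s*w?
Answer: -62031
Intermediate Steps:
w = -29/5 (w = -7 + (⅕)*6 = -7 + 6/5 = -29/5 ≈ -5.8000)
-345*s*w = -(-10695)*(-29)/5 = -345*899/5 = -62031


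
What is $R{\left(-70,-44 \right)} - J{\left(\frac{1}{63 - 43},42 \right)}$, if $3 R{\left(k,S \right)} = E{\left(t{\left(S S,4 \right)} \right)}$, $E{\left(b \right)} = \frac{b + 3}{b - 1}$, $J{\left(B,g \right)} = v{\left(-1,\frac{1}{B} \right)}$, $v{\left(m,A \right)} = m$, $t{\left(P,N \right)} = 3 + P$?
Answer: $\frac{3878}{2907} \approx 1.334$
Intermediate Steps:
$J{\left(B,g \right)} = -1$
$E{\left(b \right)} = \frac{3 + b}{-1 + b}$
$R{\left(k,S \right)} = \frac{6 + S^{2}}{3 \left(2 + S^{2}\right)}$ ($R{\left(k,S \right)} = \frac{\frac{1}{-1 + \left(3 + S S\right)} \left(3 + \left(3 + S S\right)\right)}{3} = \frac{\frac{1}{-1 + \left(3 + S^{2}\right)} \left(3 + \left(3 + S^{2}\right)\right)}{3} = \frac{\frac{1}{2 + S^{2}} \left(6 + S^{2}\right)}{3} = \frac{6 + S^{2}}{3 \left(2 + S^{2}\right)}$)
$R{\left(-70,-44 \right)} - J{\left(\frac{1}{63 - 43},42 \right)} = \frac{6 + \left(-44\right)^{2}}{3 \left(2 + \left(-44\right)^{2}\right)} - -1 = \frac{6 + 1936}{3 \left(2 + 1936\right)} + 1 = \frac{1}{3} \cdot \frac{1}{1938} \cdot 1942 + 1 = \frac{971}{2907} + 1 = \frac{3878}{2907}$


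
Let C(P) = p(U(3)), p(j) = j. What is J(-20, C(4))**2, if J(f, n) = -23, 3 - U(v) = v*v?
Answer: 529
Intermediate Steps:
U(v) = 3 - v**2 (U(v) = 3 - v*v = 3 - v**2)
C(P) = -6 (C(P) = 3 - 1*3**2 = 3 - 1*9 = 3 - 9 = -6)
J(-20, C(4))**2 = (-23)**2 = 529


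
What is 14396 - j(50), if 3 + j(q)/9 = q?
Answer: 13973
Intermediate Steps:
j(q) = -27 + 9*q
14396 - j(50) = 14396 - (-27 + 9*50) = 14396 - (-27 + 450) = 14396 - 1*423 = 14396 - 423 = 13973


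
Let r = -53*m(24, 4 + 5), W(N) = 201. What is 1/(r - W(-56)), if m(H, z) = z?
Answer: -1/678 ≈ -0.0014749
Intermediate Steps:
r = -477 (r = -53*(4 + 5) = -53*9 = -477)
1/(r - W(-56)) = 1/(-477 - 1*201) = 1/(-477 - 201) = 1/(-678) = -1/678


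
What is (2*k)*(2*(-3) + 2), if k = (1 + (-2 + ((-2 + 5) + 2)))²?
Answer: -128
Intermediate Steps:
k = 16 (k = (1 + (-2 + (3 + 2)))² = (1 + (-2 + 5))² = (1 + 3)² = 4² = 16)
(2*k)*(2*(-3) + 2) = (2*16)*(2*(-3) + 2) = 32*(-6 + 2) = 32*(-4) = -128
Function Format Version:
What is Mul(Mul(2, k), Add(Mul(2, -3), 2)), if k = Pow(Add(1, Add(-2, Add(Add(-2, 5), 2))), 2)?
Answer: -128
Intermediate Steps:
k = 16 (k = Pow(Add(1, Add(-2, Add(3, 2))), 2) = Pow(Add(1, Add(-2, 5)), 2) = Pow(Add(1, 3), 2) = Pow(4, 2) = 16)
Mul(Mul(2, k), Add(Mul(2, -3), 2)) = Mul(Mul(2, 16), Add(Mul(2, -3), 2)) = Mul(32, Add(-6, 2)) = Mul(32, -4) = -128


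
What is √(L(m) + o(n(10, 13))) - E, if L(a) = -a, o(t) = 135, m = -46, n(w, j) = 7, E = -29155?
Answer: 29155 + √181 ≈ 29168.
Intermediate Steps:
√(L(m) + o(n(10, 13))) - E = √(-1*(-46) + 135) - 1*(-29155) = √(46 + 135) + 29155 = √181 + 29155 = 29155 + √181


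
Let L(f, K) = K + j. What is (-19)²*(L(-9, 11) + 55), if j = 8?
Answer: 26714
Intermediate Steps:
L(f, K) = 8 + K (L(f, K) = K + 8 = 8 + K)
(-19)²*(L(-9, 11) + 55) = (-19)²*((8 + 11) + 55) = 361*(19 + 55) = 361*74 = 26714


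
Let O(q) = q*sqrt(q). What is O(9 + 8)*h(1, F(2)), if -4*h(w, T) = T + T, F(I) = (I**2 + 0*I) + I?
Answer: -51*sqrt(17) ≈ -210.28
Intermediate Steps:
F(I) = I + I**2 (F(I) = (I**2 + 0) + I = I**2 + I = I + I**2)
h(w, T) = -T/2 (h(w, T) = -(T + T)/4 = -T/2)
O(q) = q**(3/2)
O(9 + 8)*h(1, F(2)) = (9 + 8)**(3/2)*(-(1 + 2)) = 17**(3/2)*(-3) = (17*sqrt(17))*(-1/2*6) = (17*sqrt(17))*(-3) = -51*sqrt(17)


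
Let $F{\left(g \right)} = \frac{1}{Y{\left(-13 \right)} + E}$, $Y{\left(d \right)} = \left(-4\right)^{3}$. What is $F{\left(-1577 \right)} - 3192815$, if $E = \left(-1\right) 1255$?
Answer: $- \frac{4211322986}{1319} \approx -3.1928 \cdot 10^{6}$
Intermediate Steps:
$Y{\left(d \right)} = -64$
$E = -1255$
$F{\left(g \right)} = - \frac{1}{1319}$ ($F{\left(g \right)} = \frac{1}{-64 - 1255} = \frac{1}{-1319} = - \frac{1}{1319}$)
$F{\left(-1577 \right)} - 3192815 = - \frac{1}{1319} - 3192815 = - \frac{4211322986}{1319}$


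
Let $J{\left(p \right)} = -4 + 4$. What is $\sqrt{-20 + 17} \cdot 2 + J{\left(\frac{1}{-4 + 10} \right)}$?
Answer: $2 i \sqrt{3} \approx 3.4641 i$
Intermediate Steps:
$J{\left(p \right)} = 0$
$\sqrt{-20 + 17} \cdot 2 + J{\left(\frac{1}{-4 + 10} \right)} = \sqrt{-20 + 17} \cdot 2 + 0 = \sqrt{-3} \cdot 2 + 0 = i \sqrt{3} \cdot 2 + 0 = 2 i \sqrt{3} + 0 = 2 i \sqrt{3}$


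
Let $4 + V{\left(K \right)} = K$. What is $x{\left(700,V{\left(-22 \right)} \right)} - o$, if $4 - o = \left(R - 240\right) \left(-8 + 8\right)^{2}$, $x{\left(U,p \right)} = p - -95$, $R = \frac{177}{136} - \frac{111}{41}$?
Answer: $65$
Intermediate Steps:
$V{\left(K \right)} = -4 + K$
$R = - \frac{7839}{5576}$ ($R = 177 \cdot \frac{1}{136} - \frac{111}{41} = \frac{177}{136} - \frac{111}{41} = - \frac{7839}{5576} \approx -1.4058$)
$x{\left(U,p \right)} = 95 + p$ ($x{\left(U,p \right)} = p + 95 = 95 + p$)
$o = 4$ ($o = 4 - \left(- \frac{7839}{5576} - 240\right) \left(-8 + 8\right)^{2} = 4 - - \frac{1346079 \cdot 0^{2}}{5576} = 4 - \left(- \frac{1346079}{5576}\right) 0 = 4 - 0 = 4 + 0 = 4$)
$x{\left(700,V{\left(-22 \right)} \right)} - o = \left(95 - 26\right) - 4 = 69 - 4 = 65$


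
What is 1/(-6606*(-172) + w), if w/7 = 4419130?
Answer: 1/32070142 ≈ 3.1182e-8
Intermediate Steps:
w = 30933910 (w = 7*4419130 = 30933910)
1/(-6606*(-172) + w) = 1/(-6606*(-172) + 30933910) = 1/(1136232 + 30933910) = 1/32070142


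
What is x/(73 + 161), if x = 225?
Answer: 25/26 ≈ 0.96154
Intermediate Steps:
x/(73 + 161) = 225/(73 + 161) = 225/234 = 225*(1/234) = 25/26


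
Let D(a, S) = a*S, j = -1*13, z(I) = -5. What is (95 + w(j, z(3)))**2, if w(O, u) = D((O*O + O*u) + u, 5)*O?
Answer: 218744100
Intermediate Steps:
j = -13
D(a, S) = S*a
w(O, u) = O*(5*u + 5*O**2 + 5*O*u) (w(O, u) = (5*((O*O + O*u) + u))*O = (5*((O**2 + O*u) + u))*O = (5*(u + O**2 + O*u))*O = (5*u + 5*O**2 + 5*O*u)*O = O*(5*u + 5*O**2 + 5*O*u))
(95 + w(j, z(3)))**2 = (95 + 5*(-13)*(-5 + (-13)**2 - 13*(-5)))**2 = (95 + 5*(-13)*(-5 + 169 + 65))**2 = (95 + 5*(-13)*229)**2 = (95 - 14885)**2 = (-14790)**2 = 218744100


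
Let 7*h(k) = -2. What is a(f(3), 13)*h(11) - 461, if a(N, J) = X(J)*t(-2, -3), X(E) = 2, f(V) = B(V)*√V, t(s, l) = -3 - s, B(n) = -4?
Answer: -3223/7 ≈ -460.43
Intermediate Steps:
f(V) = -4*√V
h(k) = -2/7 (h(k) = (⅐)*(-2) = -2/7)
a(N, J) = -2 (a(N, J) = 2*(-3 - 1*(-2)) = 2*(-3 + 2) = 2*(-1) = -2)
a(f(3), 13)*h(11) - 461 = -2*(-2/7) - 461 = 4/7 - 461 = -3223/7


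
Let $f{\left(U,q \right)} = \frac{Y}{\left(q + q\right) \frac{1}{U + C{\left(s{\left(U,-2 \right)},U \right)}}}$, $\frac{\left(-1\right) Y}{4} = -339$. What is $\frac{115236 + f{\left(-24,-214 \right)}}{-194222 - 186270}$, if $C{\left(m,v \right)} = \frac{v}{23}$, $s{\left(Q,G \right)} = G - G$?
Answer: $- \frac{10135395}{33442529} \approx -0.30307$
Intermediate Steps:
$s{\left(Q,G \right)} = 0$
$Y = 1356$ ($Y = \left(-4\right) \left(-339\right) = 1356$)
$C{\left(m,v \right)} = \frac{v}{23}$ ($C{\left(m,v \right)} = v \frac{1}{23} = \frac{v}{23}$)
$f{\left(U,q \right)} = \frac{16272 U}{23 q}$ ($f{\left(U,q \right)} = \frac{1356}{\left(q + q\right) \frac{1}{U + \frac{U}{23}}} = \frac{1356}{2 q \frac{1}{\frac{24}{23} U}} = \frac{1356}{2 q \frac{23}{24 U}} = \frac{1356}{\frac{23}{12} q \frac{1}{U}} = 1356 \frac{12 U}{23 q} = \frac{16272 U}{23 q}$)
$\frac{115236 + f{\left(-24,-214 \right)}}{-194222 - 186270} = \frac{115236 + \frac{16272}{23} \left(-24\right) \frac{1}{-214}}{-194222 - 186270} = \frac{115236 + \frac{16272}{23} \left(-24\right) \left(- \frac{1}{214}\right)}{-380492} = \left(115236 + \frac{195264}{2461}\right) \left(- \frac{1}{380492}\right) = \frac{283791060}{2461} \left(- \frac{1}{380492}\right) = - \frac{10135395}{33442529}$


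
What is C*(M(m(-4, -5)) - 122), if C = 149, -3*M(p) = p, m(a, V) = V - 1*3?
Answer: -53342/3 ≈ -17781.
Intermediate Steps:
m(a, V) = -3 + V (m(a, V) = V - 3 = -3 + V)
M(p) = -p/3
C*(M(m(-4, -5)) - 122) = 149*(-(-3 - 5)/3 - 122) = 149*(-⅓*(-8) - 122) = 149*(8/3 - 122) = 149*(-358/3) = -53342/3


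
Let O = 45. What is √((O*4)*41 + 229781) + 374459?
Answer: 374459 + √237161 ≈ 3.7495e+5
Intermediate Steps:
√((O*4)*41 + 229781) + 374459 = √((45*4)*41 + 229781) + 374459 = √(180*41 + 229781) + 374459 = √(7380 + 229781) + 374459 = √237161 + 374459 = 374459 + √237161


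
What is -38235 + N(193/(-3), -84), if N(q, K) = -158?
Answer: -38393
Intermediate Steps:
-38235 + N(193/(-3), -84) = -38235 - 158 = -38393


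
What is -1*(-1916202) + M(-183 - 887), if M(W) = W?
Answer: 1915132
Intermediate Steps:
-1*(-1916202) + M(-183 - 887) = -1*(-1916202) + (-183 - 887) = 1916202 - 1070 = 1915132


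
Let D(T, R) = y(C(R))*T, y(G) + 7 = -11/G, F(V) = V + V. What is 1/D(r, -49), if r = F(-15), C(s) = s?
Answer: 49/9960 ≈ 0.0049197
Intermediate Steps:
F(V) = 2*V
r = -30 (r = 2*(-15) = -30)
y(G) = -7 - 11/G
D(T, R) = T*(-7 - 11/R) (D(T, R) = (-7 - 11/R)*T = T*(-7 - 11/R))
1/D(r, -49) = 1/(-1*(-30)*(11 + 7*(-49))/(-49)) = 1/(-1*(-30)*(-1/49)*(11 - 343)) = 1/(-1*(-30)*(-1/49)*(-332)) = 1/(9960/49) = 49/9960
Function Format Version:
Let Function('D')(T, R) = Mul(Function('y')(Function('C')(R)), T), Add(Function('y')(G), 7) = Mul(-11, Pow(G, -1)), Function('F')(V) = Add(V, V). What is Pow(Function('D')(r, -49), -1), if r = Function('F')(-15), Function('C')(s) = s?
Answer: Rational(49, 9960) ≈ 0.0049197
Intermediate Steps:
Function('F')(V) = Mul(2, V)
r = -30 (r = Mul(2, -15) = -30)
Function('y')(G) = Add(-7, Mul(-11, Pow(G, -1)))
Function('D')(T, R) = Mul(T, Add(-7, Mul(-11, Pow(R, -1)))) (Function('D')(T, R) = Mul(Add(-7, Mul(-11, Pow(R, -1))), T) = Mul(T, Add(-7, Mul(-11, Pow(R, -1)))))
Pow(Function('D')(r, -49), -1) = Pow(Mul(-1, -30, Pow(-49, -1), Add(11, Mul(7, -49))), -1) = Pow(Mul(-1, -30, Rational(-1, 49), Add(11, -343)), -1) = Pow(Mul(-1, -30, Rational(-1, 49), -332), -1) = Pow(Rational(9960, 49), -1) = Rational(49, 9960)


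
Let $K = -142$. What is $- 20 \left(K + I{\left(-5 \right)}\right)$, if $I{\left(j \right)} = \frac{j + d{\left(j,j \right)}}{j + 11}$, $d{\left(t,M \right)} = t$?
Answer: $\frac{8620}{3} \approx 2873.3$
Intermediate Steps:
$I{\left(j \right)} = \frac{2 j}{11 + j}$ ($I{\left(j \right)} = \frac{j + j}{j + 11} = \frac{2 j}{11 + j}$)
$- 20 \left(K + I{\left(-5 \right)}\right) = - 20 \left(-142 + 2 \left(-5\right) \frac{1}{11 - 5}\right) = - 20 \left(-142 + 2 \left(-5\right) \frac{1}{6}\right) = - 20 \left(-142 - \frac{5}{3}\right) = \left(-20\right) \left(- \frac{431}{3}\right) = \frac{8620}{3}$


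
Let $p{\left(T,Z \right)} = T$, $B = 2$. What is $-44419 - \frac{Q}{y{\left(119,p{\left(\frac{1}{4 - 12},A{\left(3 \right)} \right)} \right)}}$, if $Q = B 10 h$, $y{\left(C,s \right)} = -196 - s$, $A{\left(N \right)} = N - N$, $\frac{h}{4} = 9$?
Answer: $- \frac{69598813}{1567} \approx -44415.0$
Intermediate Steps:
$h = 36$ ($h = 4 \cdot 9 = 36$)
$A{\left(N \right)} = 0$
$Q = 720$ ($Q = 2 \cdot 10 \cdot 36 = 20 \cdot 36 = 720$)
$-44419 - \frac{Q}{y{\left(119,p{\left(\frac{1}{4 - 12},A{\left(3 \right)} \right)} \right)}} = -44419 - \frac{720}{-196 - \frac{1}{4 - 12}} = -44419 - \frac{720}{-196 - \frac{1}{-8}} = -44419 - \frac{720}{-196 - - \frac{1}{8}} = -44419 - \frac{720}{-196 + \frac{1}{8}} = -44419 - \frac{720}{- \frac{1567}{8}} = -44419 - 720 \left(- \frac{8}{1567}\right) = -44419 - - \frac{5760}{1567} = -44419 + \frac{5760}{1567} = - \frac{69598813}{1567}$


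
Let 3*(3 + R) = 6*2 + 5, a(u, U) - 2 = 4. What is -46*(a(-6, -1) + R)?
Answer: -1196/3 ≈ -398.67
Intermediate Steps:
a(u, U) = 6 (a(u, U) = 2 + 4 = 6)
R = 8/3 (R = -3 + (6*2 + 5)/3 = -3 + (12 + 5)/3 = -3 + (⅓)*17 = -3 + 17/3 = 8/3 ≈ 2.6667)
-46*(a(-6, -1) + R) = -46*(6 + 8/3) = -46*26/3 = -1196/3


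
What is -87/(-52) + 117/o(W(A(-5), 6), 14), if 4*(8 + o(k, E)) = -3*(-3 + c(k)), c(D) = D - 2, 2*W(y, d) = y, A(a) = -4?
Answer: -23379/572 ≈ -40.872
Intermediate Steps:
W(y, d) = y/2
c(D) = -2 + D
o(k, E) = -17/4 - 3*k/4 (o(k, E) = -8 + (-3*(-3 + (-2 + k)))/4 = -8 + (-3*(-5 + k))/4 = -8 + (15 - 3*k)/4 = -8 + (15/4 - 3*k/4) = -17/4 - 3*k/4)
-87/(-52) + 117/o(W(A(-5), 6), 14) = -87/(-52) + 117/(-17/4 - 3*(-4)/8) = -87*(-1/52) + 117/(-17/4 - ¾*(-2)) = 87/52 + 117/(-17/4 + 3/2) = 87/52 + 117/(-11/4) = 87/52 + 117*(-4/11) = 87/52 - 468/11 = -23379/572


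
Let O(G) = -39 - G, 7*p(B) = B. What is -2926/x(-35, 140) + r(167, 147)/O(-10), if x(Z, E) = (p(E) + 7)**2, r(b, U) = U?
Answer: -192017/21141 ≈ -9.0827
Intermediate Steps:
p(B) = B/7
x(Z, E) = (7 + E/7)**2 (x(Z, E) = (E/7 + 7)**2 = (7 + E/7)**2)
-2926/x(-35, 140) + r(167, 147)/O(-10) = -2926*49/(49 + 140)**2 + 147/(-39 - 1*(-10)) = -2926/((1/49)*189**2) + 147/(-39 + 10) = -2926/((1/49)*35721) + 147/(-29) = -2926/729 + 147*(-1/29) = -2926*1/729 - 147/29 = -2926/729 - 147/29 = -192017/21141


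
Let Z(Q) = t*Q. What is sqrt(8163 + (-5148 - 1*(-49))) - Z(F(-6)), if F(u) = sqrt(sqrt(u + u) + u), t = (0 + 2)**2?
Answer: -4*sqrt(-6 + 2*I*sqrt(3)) + 2*sqrt(766) ≈ 52.628 - 10.17*I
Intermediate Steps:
t = 4 (t = 2**2 = 4)
F(u) = sqrt(u + sqrt(2)*sqrt(u)) (F(u) = sqrt(sqrt(2*u) + u) = sqrt(sqrt(2)*sqrt(u) + u) = sqrt(u + sqrt(2)*sqrt(u)))
Z(Q) = 4*Q
sqrt(8163 + (-5148 - 1*(-49))) - Z(F(-6)) = sqrt(8163 + (-5148 - 1*(-49))) - 4*sqrt(-6 + sqrt(2)*sqrt(-6)) = sqrt(8163 + (-5148 + 49)) - 4*sqrt(-6 + sqrt(2)*(I*sqrt(6))) = sqrt(8163 - 5099) - 4*sqrt(-6 + 2*I*sqrt(3)) = sqrt(3064) - 4*sqrt(-6 + 2*I*sqrt(3)) = 2*sqrt(766) - 4*sqrt(-6 + 2*I*sqrt(3)) = -4*sqrt(-6 + 2*I*sqrt(3)) + 2*sqrt(766)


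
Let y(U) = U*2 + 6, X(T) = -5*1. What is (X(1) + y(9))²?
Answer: 361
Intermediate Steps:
X(T) = -5
y(U) = 6 + 2*U (y(U) = 2*U + 6 = 6 + 2*U)
(X(1) + y(9))² = (-5 + (6 + 2*9))² = (-5 + (6 + 18))² = (-5 + 24)² = 19² = 361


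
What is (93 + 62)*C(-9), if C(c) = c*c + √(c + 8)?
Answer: 12555 + 155*I ≈ 12555.0 + 155.0*I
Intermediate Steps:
C(c) = c² + √(8 + c)
(93 + 62)*C(-9) = (93 + 62)*((-9)² + √(8 - 9)) = 155*(81 + √(-1)) = 155*(81 + I) = 12555 + 155*I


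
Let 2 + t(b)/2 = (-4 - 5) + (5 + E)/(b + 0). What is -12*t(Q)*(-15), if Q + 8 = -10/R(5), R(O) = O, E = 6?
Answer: -4356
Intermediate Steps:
Q = -10 (Q = -8 - 10/5 = -8 - 10*⅕ = -8 - 2 = -10)
t(b) = -22 + 22/b (t(b) = -4 + 2*((-4 - 5) + (5 + 6)/(b + 0)) = -4 + 2*(-9 + 11/b) = -4 + (-18 + 22/b) = -22 + 22/b)
-12*t(Q)*(-15) = -12*(-22 + 22/(-10))*(-15) = -12*(-22 + 22*(-⅒))*(-15) = -12*(-22 - 11/5)*(-15) = -12*(-121/5)*(-15) = (1452/5)*(-15) = -4356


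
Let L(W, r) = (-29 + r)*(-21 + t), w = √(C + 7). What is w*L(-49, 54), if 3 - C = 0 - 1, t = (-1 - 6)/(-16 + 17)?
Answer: -700*√11 ≈ -2321.6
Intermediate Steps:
t = -7 (t = -7/1 = -7*1 = -7)
C = 4 (C = 3 - (0 - 1) = 3 - 1*(-1) = 3 + 1 = 4)
w = √11 (w = √(4 + 7) = √11 ≈ 3.3166)
L(W, r) = 812 - 28*r (L(W, r) = (-29 + r)*(-21 - 7) = (-29 + r)*(-28) = 812 - 28*r)
w*L(-49, 54) = √11*(812 - 28*54) = √11*(812 - 1512) = √11*(-700) = -700*√11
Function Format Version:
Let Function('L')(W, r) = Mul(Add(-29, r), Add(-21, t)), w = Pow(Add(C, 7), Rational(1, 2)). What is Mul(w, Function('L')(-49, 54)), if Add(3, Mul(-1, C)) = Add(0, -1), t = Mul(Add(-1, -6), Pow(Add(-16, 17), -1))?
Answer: Mul(-700, Pow(11, Rational(1, 2))) ≈ -2321.6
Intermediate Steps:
t = -7 (t = Mul(-7, Pow(1, -1)) = Mul(-7, 1) = -7)
C = 4 (C = Add(3, Mul(-1, Add(0, -1))) = Add(3, Mul(-1, -1)) = Add(3, 1) = 4)
w = Pow(11, Rational(1, 2)) (w = Pow(Add(4, 7), Rational(1, 2)) = Pow(11, Rational(1, 2)) ≈ 3.3166)
Function('L')(W, r) = Add(812, Mul(-28, r)) (Function('L')(W, r) = Mul(Add(-29, r), Add(-21, -7)) = Mul(Add(-29, r), -28) = Add(812, Mul(-28, r)))
Mul(w, Function('L')(-49, 54)) = Mul(Pow(11, Rational(1, 2)), Add(812, Mul(-28, 54))) = Mul(Pow(11, Rational(1, 2)), Add(812, -1512)) = Mul(Pow(11, Rational(1, 2)), -700) = Mul(-700, Pow(11, Rational(1, 2)))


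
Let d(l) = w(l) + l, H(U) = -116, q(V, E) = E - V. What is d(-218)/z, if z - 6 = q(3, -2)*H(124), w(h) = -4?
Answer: -111/293 ≈ -0.37884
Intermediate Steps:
d(l) = -4 + l
z = 586 (z = 6 + (-2 - 1*3)*(-116) = 6 + (-2 - 3)*(-116) = 6 - 5*(-116) = 6 + 580 = 586)
d(-218)/z = (-4 - 218)/586 = -222*1/586 = -111/293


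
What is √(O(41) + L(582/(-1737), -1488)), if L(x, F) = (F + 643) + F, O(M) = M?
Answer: 2*I*√573 ≈ 47.875*I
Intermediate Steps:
L(x, F) = 643 + 2*F (L(x, F) = (643 + F) + F = 643 + 2*F)
√(O(41) + L(582/(-1737), -1488)) = √(41 + (643 + 2*(-1488))) = √(41 + (643 - 2976)) = √(41 - 2333) = √(-2292) = 2*I*√573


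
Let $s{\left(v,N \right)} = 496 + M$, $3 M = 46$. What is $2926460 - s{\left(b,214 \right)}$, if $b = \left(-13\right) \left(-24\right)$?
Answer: $\frac{8777846}{3} \approx 2.9259 \cdot 10^{6}$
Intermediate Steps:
$M = \frac{46}{3}$ ($M = \frac{1}{3} \cdot 46 = \frac{46}{3} \approx 15.333$)
$b = 312$
$s{\left(v,N \right)} = \frac{1534}{3}$ ($s{\left(v,N \right)} = 496 + \frac{46}{3} = \frac{1534}{3}$)
$2926460 - s{\left(b,214 \right)} = 2926460 - \frac{1534}{3} = \frac{8777846}{3}$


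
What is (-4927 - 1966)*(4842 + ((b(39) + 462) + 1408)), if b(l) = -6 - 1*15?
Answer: -46121063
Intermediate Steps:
b(l) = -21 (b(l) = -6 - 15 = -21)
(-4927 - 1966)*(4842 + ((b(39) + 462) + 1408)) = (-4927 - 1966)*(4842 + ((-21 + 462) + 1408)) = -6893*(4842 + (441 + 1408)) = -6893*(4842 + 1849) = -6893*6691 = -46121063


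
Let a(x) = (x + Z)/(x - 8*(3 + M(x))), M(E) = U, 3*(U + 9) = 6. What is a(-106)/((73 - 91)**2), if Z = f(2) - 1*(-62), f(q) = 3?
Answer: 41/23976 ≈ 0.0017100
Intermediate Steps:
U = -7 (U = -9 + (1/3)*6 = -9 + 2 = -7)
M(E) = -7
Z = 65 (Z = 3 - 1*(-62) = 3 + 62 = 65)
a(x) = (65 + x)/(32 + x) (a(x) = (x + 65)/(x - 8*(3 - 7)) = (65 + x)/(x - 8*(-4)) = (65 + x)/(x + 32) = (65 + x)/(32 + x))
a(-106)/((73 - 91)**2) = ((65 - 106)/(32 - 106))/((73 - 91)**2) = (-41/(-74))/((-18)**2) = -1/74*(-41)/324 = (41/74)*(1/324) = 41/23976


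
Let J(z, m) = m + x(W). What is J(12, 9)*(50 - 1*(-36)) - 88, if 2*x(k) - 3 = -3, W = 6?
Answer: 686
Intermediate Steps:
x(k) = 0 (x(k) = 3/2 + (½)*(-3) = 3/2 - 3/2 = 0)
J(z, m) = m (J(z, m) = m + 0 = m)
J(12, 9)*(50 - 1*(-36)) - 88 = 9*(50 - 1*(-36)) - 88 = 9*(50 + 36) - 88 = 9*86 - 88 = 774 - 88 = 686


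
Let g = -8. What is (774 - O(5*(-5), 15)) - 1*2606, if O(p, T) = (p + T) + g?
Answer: -1814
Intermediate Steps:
O(p, T) = -8 + T + p (O(p, T) = (p + T) - 8 = (T + p) - 8 = -8 + T + p)
(774 - O(5*(-5), 15)) - 1*2606 = (774 - (-8 + 15 + 5*(-5))) - 1*2606 = (774 - (-8 + 15 - 25)) - 2606 = (774 - 1*(-18)) - 2606 = (774 + 18) - 2606 = 792 - 2606 = -1814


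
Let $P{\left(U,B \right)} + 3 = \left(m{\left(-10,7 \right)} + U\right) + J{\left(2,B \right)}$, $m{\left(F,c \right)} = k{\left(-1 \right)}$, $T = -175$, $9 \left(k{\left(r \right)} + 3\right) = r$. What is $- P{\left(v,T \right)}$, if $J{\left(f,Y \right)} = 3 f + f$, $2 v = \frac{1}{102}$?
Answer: $- \frac{1159}{612} \approx -1.8938$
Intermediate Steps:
$k{\left(r \right)} = -3 + \frac{r}{9}$
$m{\left(F,c \right)} = - \frac{28}{9}$ ($m{\left(F,c \right)} = -3 + \frac{1}{9} \left(-1\right) = -3 - \frac{1}{9} = - \frac{28}{9}$)
$v = \frac{1}{204}$ ($v = \frac{1}{2 \cdot 102} = \frac{1}{2} \cdot \frac{1}{102} = \frac{1}{204} \approx 0.004902$)
$J{\left(f,Y \right)} = 4 f$
$P{\left(U,B \right)} = \frac{17}{9} + U$ ($P{\left(U,B \right)} = -3 + \left(\left(- \frac{28}{9} + U\right) + 4 \cdot 2\right) = -3 + \left(\left(- \frac{28}{9} + U\right) + 8\right) = -3 + \left(\frac{44}{9} + U\right) = \frac{17}{9} + U$)
$- P{\left(v,T \right)} = - (\frac{17}{9} + \frac{1}{204}) = \left(-1\right) \frac{1159}{612} = - \frac{1159}{612}$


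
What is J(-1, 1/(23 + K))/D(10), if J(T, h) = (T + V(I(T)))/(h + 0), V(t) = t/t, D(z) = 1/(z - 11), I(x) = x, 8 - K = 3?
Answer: 0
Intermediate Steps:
K = 5 (K = 8 - 1*3 = 8 - 3 = 5)
D(z) = 1/(-11 + z)
V(t) = 1
J(T, h) = (1 + T)/h (J(T, h) = (T + 1)/(h + 0) = (1 + T)/h)
J(-1, 1/(23 + K))/D(10) = ((1 - 1)/(1/(23 + 5)))/(1/(-11 + 10)) = (0/1/28)/(1/(-1)) = (0/(1/28))/(-1) = (28*0)*(-1) = 0*(-1) = 0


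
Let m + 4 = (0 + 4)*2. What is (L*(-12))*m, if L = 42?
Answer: -2016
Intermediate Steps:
m = 4 (m = -4 + (0 + 4)*2 = -4 + 4*2 = -4 + 8 = 4)
(L*(-12))*m = (42*(-12))*4 = -504*4 = -2016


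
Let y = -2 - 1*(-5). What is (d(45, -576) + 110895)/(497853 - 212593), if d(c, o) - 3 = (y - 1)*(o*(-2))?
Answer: 56601/142630 ≈ 0.39684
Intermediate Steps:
y = 3 (y = -2 + 5 = 3)
d(c, o) = 3 - 4*o (d(c, o) = 3 + (3 - 1)*(o*(-2)) = 3 + 2*(-2*o) = 3 - 4*o)
(d(45, -576) + 110895)/(497853 - 212593) = ((3 - 4*(-576)) + 110895)/(497853 - 212593) = ((3 + 2304) + 110895)/285260 = (2307 + 110895)*(1/285260) = 113202*(1/285260) = 56601/142630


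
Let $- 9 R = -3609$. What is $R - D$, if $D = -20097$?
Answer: $20498$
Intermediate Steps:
$R = 401$ ($R = \left(- \frac{1}{9}\right) \left(-3609\right) = 401$)
$R - D = 401 - -20097 = 401 + 20097 = 20498$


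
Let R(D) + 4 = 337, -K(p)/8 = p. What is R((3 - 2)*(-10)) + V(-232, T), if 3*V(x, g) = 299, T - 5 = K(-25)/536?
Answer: 1298/3 ≈ 432.67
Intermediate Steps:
K(p) = -8*p
T = 360/67 (T = 5 - 8*(-25)/536 = 5 + 200*(1/536) = 5 + 25/67 = 360/67 ≈ 5.3731)
V(x, g) = 299/3 (V(x, g) = (⅓)*299 = 299/3)
R(D) = 333 (R(D) = -4 + 337 = 333)
R((3 - 2)*(-10)) + V(-232, T) = 333 + 299/3 = 1298/3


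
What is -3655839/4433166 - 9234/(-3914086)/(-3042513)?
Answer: -806224716785770849/977649179696822622 ≈ -0.82466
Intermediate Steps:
-3655839/4433166 - 9234/(-3914086)/(-3042513) = -3655839*1/4433166 - 9234*(-1/3914086)*(-1/3042513) = -1218613/1477722 + (4617/1957043)*(-1/3042513) = -1218613/1477722 - 513/661592085451 = -806224716785770849/977649179696822622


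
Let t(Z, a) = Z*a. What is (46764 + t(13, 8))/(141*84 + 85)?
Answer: 46868/11929 ≈ 3.9289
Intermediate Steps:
(46764 + t(13, 8))/(141*84 + 85) = (46764 + 13*8)/(141*84 + 85) = (46764 + 104)/(11844 + 85) = 46868/11929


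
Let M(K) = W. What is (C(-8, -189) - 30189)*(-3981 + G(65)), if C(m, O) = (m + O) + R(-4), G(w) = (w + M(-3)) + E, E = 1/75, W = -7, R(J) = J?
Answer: 596097824/5 ≈ 1.1922e+8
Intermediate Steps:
E = 1/75 ≈ 0.013333
M(K) = -7
G(w) = -524/75 + w (G(w) = (w - 7) + 1/75 = (-7 + w) + 1/75 = -524/75 + w)
C(m, O) = -4 + O + m (C(m, O) = (m + O) - 4 = (O + m) - 4 = -4 + O + m)
(C(-8, -189) - 30189)*(-3981 + G(65)) = ((-4 - 189 - 8) - 30189)*(-3981 + (-524/75 + 65)) = (-201 - 30189)*(-3981 + 4351/75) = -30390*(-294224/75) = 596097824/5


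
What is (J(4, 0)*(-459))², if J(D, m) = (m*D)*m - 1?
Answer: 210681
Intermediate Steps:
J(D, m) = -1 + D*m² (J(D, m) = (D*m)*m - 1 = D*m² - 1 = -1 + D*m²)
(J(4, 0)*(-459))² = ((-1 + 4*0²)*(-459))² = ((-1 + 4*0)*(-459))² = ((-1 + 0)*(-459))² = (-1*(-459))² = 459² = 210681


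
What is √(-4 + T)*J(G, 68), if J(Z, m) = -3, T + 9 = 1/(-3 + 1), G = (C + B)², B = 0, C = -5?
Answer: -9*I*√6/2 ≈ -11.023*I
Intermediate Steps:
G = 25 (G = (-5 + 0)² = (-5)² = 25)
T = -19/2 (T = -9 + 1/(-3 + 1) = -9 + 1/(-2) = -9 - ½ = -19/2 ≈ -9.5000)
√(-4 + T)*J(G, 68) = √(-4 - 19/2)*(-3) = √(-27/2)*(-3) = (3*I*√6/2)*(-3) = -9*I*√6/2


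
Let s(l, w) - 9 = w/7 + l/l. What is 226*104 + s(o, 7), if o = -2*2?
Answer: 23515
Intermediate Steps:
o = -4
s(l, w) = 10 + w/7 (s(l, w) = 9 + (w/7 + l/l) = 9 + (w*(⅐) + 1) = 9 + (w/7 + 1) = 9 + (1 + w/7) = 10 + w/7)
226*104 + s(o, 7) = 226*104 + (10 + (⅐)*7) = 23504 + (10 + 1) = 23504 + 11 = 23515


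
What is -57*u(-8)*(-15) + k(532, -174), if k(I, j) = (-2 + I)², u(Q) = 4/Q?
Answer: 560945/2 ≈ 2.8047e+5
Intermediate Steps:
-57*u(-8)*(-15) + k(532, -174) = -228/(-8)*(-15) + (-2 + 532)² = -228*(-1)/8*(-15) + 530² = -57*(-½)*(-15) + 280900 = (57/2)*(-15) + 280900 = -855/2 + 280900 = 560945/2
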